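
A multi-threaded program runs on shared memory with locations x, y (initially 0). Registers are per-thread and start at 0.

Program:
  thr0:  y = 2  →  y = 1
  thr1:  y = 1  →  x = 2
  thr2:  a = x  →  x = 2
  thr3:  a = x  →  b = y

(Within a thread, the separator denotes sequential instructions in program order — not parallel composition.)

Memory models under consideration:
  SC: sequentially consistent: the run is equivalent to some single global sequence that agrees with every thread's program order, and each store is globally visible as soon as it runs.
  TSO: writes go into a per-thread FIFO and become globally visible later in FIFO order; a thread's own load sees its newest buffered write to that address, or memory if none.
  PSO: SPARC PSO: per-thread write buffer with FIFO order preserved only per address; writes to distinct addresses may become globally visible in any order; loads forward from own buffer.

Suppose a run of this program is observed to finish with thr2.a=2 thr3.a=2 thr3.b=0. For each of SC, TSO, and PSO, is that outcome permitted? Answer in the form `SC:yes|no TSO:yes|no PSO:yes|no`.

outcome vector order: (thr2.a,thr3.a,thr3.b)
SC (11): 000, 001, 002, 020, 021, 022, 200, 201, 202, 221, 222
TSO (11): 000, 001, 002, 020, 021, 022, 200, 201, 202, 221, 222
PSO (12): 000, 001, 002, 020, 021, 022, 200, 201, 202, 220, 221, 222
target 220 ∈ {PSO}

SC:no TSO:no PSO:yes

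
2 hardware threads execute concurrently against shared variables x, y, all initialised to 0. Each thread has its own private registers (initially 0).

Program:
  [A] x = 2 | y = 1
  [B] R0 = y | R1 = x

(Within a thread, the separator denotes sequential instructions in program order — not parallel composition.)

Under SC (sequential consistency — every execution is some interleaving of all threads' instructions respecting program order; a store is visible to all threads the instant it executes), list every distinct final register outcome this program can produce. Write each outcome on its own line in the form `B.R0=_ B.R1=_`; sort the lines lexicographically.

outcome vector order: (B.R0,B.R1)
|SC outcomes| = 3

B.R0=0 B.R1=0
B.R0=0 B.R1=2
B.R0=1 B.R1=2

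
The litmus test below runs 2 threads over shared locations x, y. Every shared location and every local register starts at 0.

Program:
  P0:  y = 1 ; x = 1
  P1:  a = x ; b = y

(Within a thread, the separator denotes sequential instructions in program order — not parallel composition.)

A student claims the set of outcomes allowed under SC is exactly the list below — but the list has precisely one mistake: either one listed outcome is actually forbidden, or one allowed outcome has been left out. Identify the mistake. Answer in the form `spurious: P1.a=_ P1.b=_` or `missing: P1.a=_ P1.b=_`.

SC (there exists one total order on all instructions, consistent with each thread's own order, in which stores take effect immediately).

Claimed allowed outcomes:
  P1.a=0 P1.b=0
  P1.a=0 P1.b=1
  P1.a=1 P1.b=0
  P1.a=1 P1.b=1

spurious: P1.a=1 P1.b=0

outcome vector order: (P1.a,P1.b)
SC: 3 outcomes — {0/0; 0/1; 1/1}
claimed∖SC = {1/0}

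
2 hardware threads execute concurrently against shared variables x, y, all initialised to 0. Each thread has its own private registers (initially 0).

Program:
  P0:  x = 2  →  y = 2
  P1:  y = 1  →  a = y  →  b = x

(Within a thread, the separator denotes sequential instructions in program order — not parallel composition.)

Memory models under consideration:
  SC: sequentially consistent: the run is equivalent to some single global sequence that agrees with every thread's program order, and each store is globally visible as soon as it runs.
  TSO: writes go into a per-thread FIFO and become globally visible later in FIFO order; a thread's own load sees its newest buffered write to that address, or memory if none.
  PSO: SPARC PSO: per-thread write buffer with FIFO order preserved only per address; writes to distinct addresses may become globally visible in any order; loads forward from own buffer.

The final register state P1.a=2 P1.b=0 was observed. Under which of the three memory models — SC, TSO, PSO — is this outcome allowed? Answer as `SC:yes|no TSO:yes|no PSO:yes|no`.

SC:no TSO:no PSO:yes

outcome vector order: (P1.a,P1.b)
[SC] allowed = {<1 0>, <1 2>, <2 2>}
[TSO] allowed = {<1 0>, <1 2>, <2 2>}
[PSO] allowed = {<1 0>, <1 2>, <2 0>, <2 2>}
target <2 0> ∈ {PSO}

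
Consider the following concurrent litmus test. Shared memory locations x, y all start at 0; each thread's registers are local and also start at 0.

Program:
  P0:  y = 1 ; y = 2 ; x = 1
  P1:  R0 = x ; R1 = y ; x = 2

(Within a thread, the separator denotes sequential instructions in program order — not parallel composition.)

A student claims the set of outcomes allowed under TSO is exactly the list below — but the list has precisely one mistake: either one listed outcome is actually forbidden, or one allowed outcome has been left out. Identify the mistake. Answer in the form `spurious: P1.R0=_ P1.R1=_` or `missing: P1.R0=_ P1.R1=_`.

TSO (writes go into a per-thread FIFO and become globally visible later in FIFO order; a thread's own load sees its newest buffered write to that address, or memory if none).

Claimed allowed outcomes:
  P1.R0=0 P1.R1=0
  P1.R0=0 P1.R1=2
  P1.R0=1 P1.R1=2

outcome vector order: (P1.R0,P1.R1)
TSO: 4 outcomes — {00; 01; 02; 12}
TSO∖claimed = {01}

missing: P1.R0=0 P1.R1=1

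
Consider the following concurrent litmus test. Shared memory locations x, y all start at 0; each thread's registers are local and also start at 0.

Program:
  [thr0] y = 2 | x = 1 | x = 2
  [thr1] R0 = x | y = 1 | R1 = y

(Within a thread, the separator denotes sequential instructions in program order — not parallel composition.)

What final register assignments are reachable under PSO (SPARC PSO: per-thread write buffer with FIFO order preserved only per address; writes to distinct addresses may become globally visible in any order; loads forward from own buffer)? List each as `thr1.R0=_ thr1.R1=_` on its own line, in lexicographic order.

thr1.R0=0 thr1.R1=1
thr1.R0=0 thr1.R1=2
thr1.R0=1 thr1.R1=1
thr1.R0=1 thr1.R1=2
thr1.R0=2 thr1.R1=1
thr1.R0=2 thr1.R1=2

outcome vector order: (thr1.R0,thr1.R1)
|PSO outcomes| = 6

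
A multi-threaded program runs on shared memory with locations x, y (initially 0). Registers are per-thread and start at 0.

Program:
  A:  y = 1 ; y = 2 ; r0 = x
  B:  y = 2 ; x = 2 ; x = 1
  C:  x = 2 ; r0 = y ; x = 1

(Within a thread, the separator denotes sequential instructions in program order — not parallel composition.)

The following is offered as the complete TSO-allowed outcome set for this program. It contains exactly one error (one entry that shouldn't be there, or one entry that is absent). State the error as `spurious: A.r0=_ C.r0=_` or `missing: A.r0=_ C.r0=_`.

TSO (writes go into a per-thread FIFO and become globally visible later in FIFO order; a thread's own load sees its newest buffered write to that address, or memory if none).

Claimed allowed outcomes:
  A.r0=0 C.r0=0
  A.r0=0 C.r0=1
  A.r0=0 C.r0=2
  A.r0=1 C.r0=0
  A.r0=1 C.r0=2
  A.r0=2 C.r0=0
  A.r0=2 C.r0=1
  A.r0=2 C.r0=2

missing: A.r0=1 C.r0=1

outcome vector order: (A.r0,C.r0)
under TSO → 00; 01; 02; 10; 11; 12; 20; 21; 22
TSO∖claimed = {11}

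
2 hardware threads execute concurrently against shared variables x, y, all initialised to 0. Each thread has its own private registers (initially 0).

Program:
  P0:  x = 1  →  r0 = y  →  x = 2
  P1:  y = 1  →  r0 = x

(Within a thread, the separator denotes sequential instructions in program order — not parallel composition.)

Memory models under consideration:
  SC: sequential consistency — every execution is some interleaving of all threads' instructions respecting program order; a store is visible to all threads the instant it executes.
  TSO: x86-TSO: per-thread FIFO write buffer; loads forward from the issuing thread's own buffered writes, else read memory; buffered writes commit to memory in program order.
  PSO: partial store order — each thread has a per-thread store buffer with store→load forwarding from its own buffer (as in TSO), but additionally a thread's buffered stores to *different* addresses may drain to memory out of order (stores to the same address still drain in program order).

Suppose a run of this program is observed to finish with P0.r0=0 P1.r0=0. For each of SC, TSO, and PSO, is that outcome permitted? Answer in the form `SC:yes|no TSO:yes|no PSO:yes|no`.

outcome vector order: (P0.r0,P1.r0)
SC: 5 outcomes — {(0,1) (0,2) (1,0) (1,1) (1,2)}
TSO: 6 outcomes — {(0,0) (0,1) (0,2) (1,0) (1,1) (1,2)}
PSO: 6 outcomes — {(0,0) (0,1) (0,2) (1,0) (1,1) (1,2)}
target (0,0) ∈ {TSO,PSO}

SC:no TSO:yes PSO:yes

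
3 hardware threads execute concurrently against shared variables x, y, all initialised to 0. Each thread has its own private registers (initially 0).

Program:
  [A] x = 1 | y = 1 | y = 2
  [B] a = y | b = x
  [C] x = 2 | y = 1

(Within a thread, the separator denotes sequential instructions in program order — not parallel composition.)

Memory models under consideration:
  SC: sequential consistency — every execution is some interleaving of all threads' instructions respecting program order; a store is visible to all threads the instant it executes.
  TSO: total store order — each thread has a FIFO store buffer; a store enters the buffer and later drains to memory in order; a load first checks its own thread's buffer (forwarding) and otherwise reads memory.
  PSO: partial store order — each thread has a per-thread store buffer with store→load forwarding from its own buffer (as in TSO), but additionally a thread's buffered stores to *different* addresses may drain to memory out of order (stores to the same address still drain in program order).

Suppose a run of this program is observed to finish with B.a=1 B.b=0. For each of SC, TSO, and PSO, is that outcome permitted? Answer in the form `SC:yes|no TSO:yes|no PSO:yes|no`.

SC:no TSO:no PSO:yes

outcome vector order: (B.a,B.b)
[SC] allowed = {00; 01; 02; 11; 12; 21; 22}
[TSO] allowed = {00; 01; 02; 11; 12; 21; 22}
[PSO] allowed = {00; 01; 02; 10; 11; 12; 20; 21; 22}
target 10 ∈ {PSO}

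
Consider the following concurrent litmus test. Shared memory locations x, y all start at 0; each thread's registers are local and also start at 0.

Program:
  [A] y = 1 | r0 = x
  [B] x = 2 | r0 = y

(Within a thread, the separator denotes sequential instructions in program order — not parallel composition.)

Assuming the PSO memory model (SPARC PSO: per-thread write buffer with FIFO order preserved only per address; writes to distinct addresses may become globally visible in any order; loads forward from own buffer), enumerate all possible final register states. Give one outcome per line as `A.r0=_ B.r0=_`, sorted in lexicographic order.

outcome vector order: (A.r0,B.r0)
|PSO outcomes| = 4

A.r0=0 B.r0=0
A.r0=0 B.r0=1
A.r0=2 B.r0=0
A.r0=2 B.r0=1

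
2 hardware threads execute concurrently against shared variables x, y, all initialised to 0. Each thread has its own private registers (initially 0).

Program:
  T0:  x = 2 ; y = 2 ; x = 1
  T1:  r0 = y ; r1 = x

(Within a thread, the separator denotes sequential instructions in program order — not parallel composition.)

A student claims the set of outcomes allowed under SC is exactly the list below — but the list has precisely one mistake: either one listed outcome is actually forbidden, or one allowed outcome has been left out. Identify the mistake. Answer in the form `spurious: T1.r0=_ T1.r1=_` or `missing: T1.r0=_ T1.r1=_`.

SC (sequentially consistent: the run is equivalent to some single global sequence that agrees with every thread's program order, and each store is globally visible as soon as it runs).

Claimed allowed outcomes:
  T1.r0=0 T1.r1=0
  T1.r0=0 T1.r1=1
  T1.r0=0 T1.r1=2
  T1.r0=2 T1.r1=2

outcome vector order: (T1.r0,T1.r1)
SC: 5 outcomes — {0/0, 0/1, 0/2, 2/1, 2/2}
SC∖claimed = {2/1}

missing: T1.r0=2 T1.r1=1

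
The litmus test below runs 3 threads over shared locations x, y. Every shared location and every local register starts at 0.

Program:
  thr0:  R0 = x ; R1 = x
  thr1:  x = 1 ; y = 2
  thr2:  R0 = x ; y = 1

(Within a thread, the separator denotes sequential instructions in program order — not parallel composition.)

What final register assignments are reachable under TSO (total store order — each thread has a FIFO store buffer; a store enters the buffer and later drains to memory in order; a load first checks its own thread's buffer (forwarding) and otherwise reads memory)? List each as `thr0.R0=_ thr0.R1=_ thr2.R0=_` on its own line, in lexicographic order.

outcome vector order: (thr0.R0,thr0.R1,thr2.R0)
|TSO outcomes| = 6

thr0.R0=0 thr0.R1=0 thr2.R0=0
thr0.R0=0 thr0.R1=0 thr2.R0=1
thr0.R0=0 thr0.R1=1 thr2.R0=0
thr0.R0=0 thr0.R1=1 thr2.R0=1
thr0.R0=1 thr0.R1=1 thr2.R0=0
thr0.R0=1 thr0.R1=1 thr2.R0=1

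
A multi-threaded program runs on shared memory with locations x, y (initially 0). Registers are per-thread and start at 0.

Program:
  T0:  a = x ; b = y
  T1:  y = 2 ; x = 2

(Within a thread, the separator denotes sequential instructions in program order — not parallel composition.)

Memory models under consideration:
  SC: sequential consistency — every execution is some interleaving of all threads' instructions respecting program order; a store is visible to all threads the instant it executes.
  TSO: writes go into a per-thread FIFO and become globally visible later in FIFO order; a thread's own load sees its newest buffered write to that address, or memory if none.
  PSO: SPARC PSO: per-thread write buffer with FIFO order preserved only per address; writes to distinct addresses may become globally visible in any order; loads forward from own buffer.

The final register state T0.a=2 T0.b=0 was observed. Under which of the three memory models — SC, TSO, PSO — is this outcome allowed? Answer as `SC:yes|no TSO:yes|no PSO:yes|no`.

SC:no TSO:no PSO:yes

outcome vector order: (T0.a,T0.b)
under SC → 00; 02; 22
under TSO → 00; 02; 22
under PSO → 00; 02; 20; 22
target 20 ∈ {PSO}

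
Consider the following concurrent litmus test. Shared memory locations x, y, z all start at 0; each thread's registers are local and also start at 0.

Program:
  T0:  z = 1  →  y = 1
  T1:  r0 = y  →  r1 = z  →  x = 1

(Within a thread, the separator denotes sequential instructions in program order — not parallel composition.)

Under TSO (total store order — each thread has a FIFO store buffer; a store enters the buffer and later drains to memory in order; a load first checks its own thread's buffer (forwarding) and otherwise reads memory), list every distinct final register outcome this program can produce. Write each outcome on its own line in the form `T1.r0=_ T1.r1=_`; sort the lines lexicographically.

outcome vector order: (T1.r0,T1.r1)
|TSO outcomes| = 3

T1.r0=0 T1.r1=0
T1.r0=0 T1.r1=1
T1.r0=1 T1.r1=1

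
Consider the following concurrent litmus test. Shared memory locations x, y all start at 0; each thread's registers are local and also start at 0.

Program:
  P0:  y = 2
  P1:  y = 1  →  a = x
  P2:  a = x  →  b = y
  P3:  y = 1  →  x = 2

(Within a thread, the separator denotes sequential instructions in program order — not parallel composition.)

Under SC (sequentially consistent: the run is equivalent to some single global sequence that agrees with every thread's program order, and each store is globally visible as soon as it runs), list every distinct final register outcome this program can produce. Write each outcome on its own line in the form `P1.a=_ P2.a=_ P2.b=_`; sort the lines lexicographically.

outcome vector order: (P1.a,P2.a,P2.b)
|SC outcomes| = 10

P1.a=0 P2.a=0 P2.b=0
P1.a=0 P2.a=0 P2.b=1
P1.a=0 P2.a=0 P2.b=2
P1.a=0 P2.a=2 P2.b=1
P1.a=0 P2.a=2 P2.b=2
P1.a=2 P2.a=0 P2.b=0
P1.a=2 P2.a=0 P2.b=1
P1.a=2 P2.a=0 P2.b=2
P1.a=2 P2.a=2 P2.b=1
P1.a=2 P2.a=2 P2.b=2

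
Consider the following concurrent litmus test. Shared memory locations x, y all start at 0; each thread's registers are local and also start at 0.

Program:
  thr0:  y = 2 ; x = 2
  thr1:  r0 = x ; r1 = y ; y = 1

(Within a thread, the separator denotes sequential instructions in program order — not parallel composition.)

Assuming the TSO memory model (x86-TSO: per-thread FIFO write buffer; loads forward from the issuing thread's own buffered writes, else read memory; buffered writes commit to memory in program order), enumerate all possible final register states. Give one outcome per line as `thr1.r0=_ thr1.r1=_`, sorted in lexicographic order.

thr1.r0=0 thr1.r1=0
thr1.r0=0 thr1.r1=2
thr1.r0=2 thr1.r1=2

outcome vector order: (thr1.r0,thr1.r1)
|TSO outcomes| = 3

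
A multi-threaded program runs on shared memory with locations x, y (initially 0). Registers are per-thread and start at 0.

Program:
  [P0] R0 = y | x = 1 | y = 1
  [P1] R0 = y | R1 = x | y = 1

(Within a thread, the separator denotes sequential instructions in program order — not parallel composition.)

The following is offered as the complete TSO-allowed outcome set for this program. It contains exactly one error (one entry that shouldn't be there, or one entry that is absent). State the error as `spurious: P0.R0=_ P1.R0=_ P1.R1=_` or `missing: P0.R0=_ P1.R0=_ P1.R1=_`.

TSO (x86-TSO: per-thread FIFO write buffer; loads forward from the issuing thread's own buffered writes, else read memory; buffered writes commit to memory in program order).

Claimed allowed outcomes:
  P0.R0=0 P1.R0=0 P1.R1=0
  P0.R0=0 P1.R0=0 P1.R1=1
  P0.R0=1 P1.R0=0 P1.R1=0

outcome vector order: (P0.R0,P1.R0,P1.R1)
TSO: 4 outcomes — {0/0/0 0/0/1 0/1/1 1/0/0}
TSO∖claimed = {0/1/1}

missing: P0.R0=0 P1.R0=1 P1.R1=1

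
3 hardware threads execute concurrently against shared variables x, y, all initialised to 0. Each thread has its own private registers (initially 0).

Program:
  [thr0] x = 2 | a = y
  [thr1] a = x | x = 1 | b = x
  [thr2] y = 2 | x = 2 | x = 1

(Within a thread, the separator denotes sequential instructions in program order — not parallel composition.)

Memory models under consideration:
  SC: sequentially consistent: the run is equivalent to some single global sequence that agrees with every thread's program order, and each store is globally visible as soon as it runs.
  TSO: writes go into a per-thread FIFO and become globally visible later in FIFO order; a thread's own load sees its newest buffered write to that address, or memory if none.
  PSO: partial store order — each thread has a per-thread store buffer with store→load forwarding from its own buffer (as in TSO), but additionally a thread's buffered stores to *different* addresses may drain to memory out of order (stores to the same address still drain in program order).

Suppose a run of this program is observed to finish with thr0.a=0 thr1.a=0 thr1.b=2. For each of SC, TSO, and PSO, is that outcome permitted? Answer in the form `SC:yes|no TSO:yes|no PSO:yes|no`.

outcome vector order: (thr0.a,thr1.a,thr1.b)
SC (11): <0 0 1> <0 0 2> <0 1 1> <0 2 1> <0 2 2> <2 0 1> <2 0 2> <2 1 1> <2 1 2> <2 2 1> <2 2 2>
TSO (12): <0 0 1> <0 0 2> <0 1 1> <0 1 2> <0 2 1> <0 2 2> <2 0 1> <2 0 2> <2 1 1> <2 1 2> <2 2 1> <2 2 2>
PSO (12): <0 0 1> <0 0 2> <0 1 1> <0 1 2> <0 2 1> <0 2 2> <2 0 1> <2 0 2> <2 1 1> <2 1 2> <2 2 1> <2 2 2>
target <0 0 2> ∈ {SC,TSO,PSO}

SC:yes TSO:yes PSO:yes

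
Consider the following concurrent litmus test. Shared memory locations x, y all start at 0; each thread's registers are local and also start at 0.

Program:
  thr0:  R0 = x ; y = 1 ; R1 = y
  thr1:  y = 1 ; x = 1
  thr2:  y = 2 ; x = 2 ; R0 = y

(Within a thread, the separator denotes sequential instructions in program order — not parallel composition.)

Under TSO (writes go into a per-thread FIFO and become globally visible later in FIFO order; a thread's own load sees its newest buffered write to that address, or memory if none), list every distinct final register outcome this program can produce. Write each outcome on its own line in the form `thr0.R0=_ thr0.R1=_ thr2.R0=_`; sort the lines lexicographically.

outcome vector order: (thr0.R0,thr0.R1,thr2.R0)
|TSO outcomes| = 9

thr0.R0=0 thr0.R1=1 thr2.R0=1
thr0.R0=0 thr0.R1=1 thr2.R0=2
thr0.R0=0 thr0.R1=2 thr2.R0=1
thr0.R0=0 thr0.R1=2 thr2.R0=2
thr0.R0=1 thr0.R1=1 thr2.R0=1
thr0.R0=1 thr0.R1=1 thr2.R0=2
thr0.R0=1 thr0.R1=2 thr2.R0=2
thr0.R0=2 thr0.R1=1 thr2.R0=1
thr0.R0=2 thr0.R1=1 thr2.R0=2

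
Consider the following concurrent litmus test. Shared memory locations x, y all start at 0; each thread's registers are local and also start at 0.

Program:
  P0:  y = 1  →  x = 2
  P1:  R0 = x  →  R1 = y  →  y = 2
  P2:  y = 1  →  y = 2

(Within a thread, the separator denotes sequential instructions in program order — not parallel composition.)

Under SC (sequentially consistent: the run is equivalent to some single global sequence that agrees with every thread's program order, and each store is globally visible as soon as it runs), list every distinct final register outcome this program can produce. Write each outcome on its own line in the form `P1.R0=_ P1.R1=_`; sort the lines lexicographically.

P1.R0=0 P1.R1=0
P1.R0=0 P1.R1=1
P1.R0=0 P1.R1=2
P1.R0=2 P1.R1=1
P1.R0=2 P1.R1=2

outcome vector order: (P1.R0,P1.R1)
|SC outcomes| = 5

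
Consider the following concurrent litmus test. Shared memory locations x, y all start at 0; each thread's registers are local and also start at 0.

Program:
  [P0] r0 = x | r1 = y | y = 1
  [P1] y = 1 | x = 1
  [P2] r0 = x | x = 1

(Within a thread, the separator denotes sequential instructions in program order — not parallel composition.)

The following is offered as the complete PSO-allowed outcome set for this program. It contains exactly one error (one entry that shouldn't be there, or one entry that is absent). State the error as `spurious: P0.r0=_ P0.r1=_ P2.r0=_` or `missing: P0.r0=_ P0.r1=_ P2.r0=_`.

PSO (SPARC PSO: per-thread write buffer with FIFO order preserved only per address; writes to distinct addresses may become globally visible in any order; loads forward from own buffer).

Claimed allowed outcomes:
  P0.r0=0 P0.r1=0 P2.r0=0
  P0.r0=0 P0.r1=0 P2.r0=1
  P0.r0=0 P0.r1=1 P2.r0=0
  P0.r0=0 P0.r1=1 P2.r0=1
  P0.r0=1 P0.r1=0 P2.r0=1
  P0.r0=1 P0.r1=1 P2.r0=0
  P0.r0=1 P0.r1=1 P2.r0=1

outcome vector order: (P0.r0,P0.r1,P2.r0)
PSO (8): 0/0/0; 0/0/1; 0/1/0; 0/1/1; 1/0/0; 1/0/1; 1/1/0; 1/1/1
PSO∖claimed = {1/0/0}

missing: P0.r0=1 P0.r1=0 P2.r0=0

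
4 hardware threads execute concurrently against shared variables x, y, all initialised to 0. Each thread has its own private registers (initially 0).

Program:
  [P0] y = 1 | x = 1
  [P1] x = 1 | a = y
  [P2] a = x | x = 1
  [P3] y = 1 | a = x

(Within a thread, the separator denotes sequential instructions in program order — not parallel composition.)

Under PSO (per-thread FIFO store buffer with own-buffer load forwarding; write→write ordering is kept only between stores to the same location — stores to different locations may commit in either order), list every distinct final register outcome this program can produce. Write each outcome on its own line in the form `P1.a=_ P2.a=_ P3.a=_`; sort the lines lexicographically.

outcome vector order: (P1.a,P2.a,P3.a)
|PSO outcomes| = 8

P1.a=0 P2.a=0 P3.a=0
P1.a=0 P2.a=0 P3.a=1
P1.a=0 P2.a=1 P3.a=0
P1.a=0 P2.a=1 P3.a=1
P1.a=1 P2.a=0 P3.a=0
P1.a=1 P2.a=0 P3.a=1
P1.a=1 P2.a=1 P3.a=0
P1.a=1 P2.a=1 P3.a=1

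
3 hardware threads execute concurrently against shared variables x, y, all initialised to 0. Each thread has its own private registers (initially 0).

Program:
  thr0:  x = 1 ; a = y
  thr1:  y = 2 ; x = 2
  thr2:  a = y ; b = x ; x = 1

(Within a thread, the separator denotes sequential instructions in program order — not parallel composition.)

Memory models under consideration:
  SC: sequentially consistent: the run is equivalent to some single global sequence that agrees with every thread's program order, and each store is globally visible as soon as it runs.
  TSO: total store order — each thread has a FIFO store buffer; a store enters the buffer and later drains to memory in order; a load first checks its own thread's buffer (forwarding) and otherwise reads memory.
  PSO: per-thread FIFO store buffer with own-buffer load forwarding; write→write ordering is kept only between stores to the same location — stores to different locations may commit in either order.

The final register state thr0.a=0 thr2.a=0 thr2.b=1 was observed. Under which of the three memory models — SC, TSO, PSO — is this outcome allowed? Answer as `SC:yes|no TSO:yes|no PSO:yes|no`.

SC:yes TSO:yes PSO:yes

outcome vector order: (thr0.a,thr2.a,thr2.b)
[SC] allowed = {0/0/0 0/0/1 0/0/2 0/2/1 0/2/2 2/0/0 2/0/1 2/0/2 2/2/0 2/2/1 2/2/2}
[TSO] allowed = {0/0/0 0/0/1 0/0/2 0/2/0 0/2/1 0/2/2 2/0/0 2/0/1 2/0/2 2/2/0 2/2/1 2/2/2}
[PSO] allowed = {0/0/0 0/0/1 0/0/2 0/2/0 0/2/1 0/2/2 2/0/0 2/0/1 2/0/2 2/2/0 2/2/1 2/2/2}
target 0/0/1 ∈ {SC,TSO,PSO}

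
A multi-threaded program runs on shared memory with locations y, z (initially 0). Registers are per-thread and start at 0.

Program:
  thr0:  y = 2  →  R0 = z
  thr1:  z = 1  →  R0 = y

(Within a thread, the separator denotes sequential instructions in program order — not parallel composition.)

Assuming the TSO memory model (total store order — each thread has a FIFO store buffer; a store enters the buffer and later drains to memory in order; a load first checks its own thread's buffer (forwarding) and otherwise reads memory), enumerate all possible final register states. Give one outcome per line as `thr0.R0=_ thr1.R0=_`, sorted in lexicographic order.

thr0.R0=0 thr1.R0=0
thr0.R0=0 thr1.R0=2
thr0.R0=1 thr1.R0=0
thr0.R0=1 thr1.R0=2

outcome vector order: (thr0.R0,thr1.R0)
|TSO outcomes| = 4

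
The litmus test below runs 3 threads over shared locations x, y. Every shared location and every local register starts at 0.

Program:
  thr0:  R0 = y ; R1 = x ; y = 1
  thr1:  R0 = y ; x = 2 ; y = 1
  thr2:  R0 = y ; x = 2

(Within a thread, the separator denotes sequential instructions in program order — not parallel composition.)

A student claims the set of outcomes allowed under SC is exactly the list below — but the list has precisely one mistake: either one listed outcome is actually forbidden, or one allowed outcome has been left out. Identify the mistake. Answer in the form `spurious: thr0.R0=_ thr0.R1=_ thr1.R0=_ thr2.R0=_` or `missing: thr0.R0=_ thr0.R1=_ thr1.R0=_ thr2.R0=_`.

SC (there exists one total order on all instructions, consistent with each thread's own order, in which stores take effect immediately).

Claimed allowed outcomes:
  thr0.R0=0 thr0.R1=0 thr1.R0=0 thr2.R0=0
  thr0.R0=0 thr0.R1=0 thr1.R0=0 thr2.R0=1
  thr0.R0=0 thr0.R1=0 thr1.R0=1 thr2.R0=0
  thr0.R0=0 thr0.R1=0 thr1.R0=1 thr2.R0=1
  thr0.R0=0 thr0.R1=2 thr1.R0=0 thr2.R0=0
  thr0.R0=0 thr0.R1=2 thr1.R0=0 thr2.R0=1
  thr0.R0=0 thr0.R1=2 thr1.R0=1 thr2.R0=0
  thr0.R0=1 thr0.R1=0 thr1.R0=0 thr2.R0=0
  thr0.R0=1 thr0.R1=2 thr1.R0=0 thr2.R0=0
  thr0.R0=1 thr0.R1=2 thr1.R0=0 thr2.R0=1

spurious: thr0.R0=1 thr0.R1=0 thr1.R0=0 thr2.R0=0

outcome vector order: (thr0.R0,thr0.R1,thr1.R0,thr2.R0)
under SC → 0/0/0/0 0/0/0/1 0/0/1/0 0/0/1/1 0/2/0/0 0/2/0/1 0/2/1/0 1/2/0/0 1/2/0/1
claimed∖SC = {1/0/0/0}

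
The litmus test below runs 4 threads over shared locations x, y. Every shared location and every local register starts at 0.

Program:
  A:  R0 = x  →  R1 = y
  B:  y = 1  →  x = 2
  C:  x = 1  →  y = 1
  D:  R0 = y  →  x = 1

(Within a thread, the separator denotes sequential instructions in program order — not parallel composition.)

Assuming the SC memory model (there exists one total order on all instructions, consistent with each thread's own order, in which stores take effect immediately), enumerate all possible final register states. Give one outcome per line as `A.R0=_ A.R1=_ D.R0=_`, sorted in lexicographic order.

outcome vector order: (A.R0,A.R1,D.R0)
|SC outcomes| = 10

A.R0=0 A.R1=0 D.R0=0
A.R0=0 A.R1=0 D.R0=1
A.R0=0 A.R1=1 D.R0=0
A.R0=0 A.R1=1 D.R0=1
A.R0=1 A.R1=0 D.R0=0
A.R0=1 A.R1=0 D.R0=1
A.R0=1 A.R1=1 D.R0=0
A.R0=1 A.R1=1 D.R0=1
A.R0=2 A.R1=1 D.R0=0
A.R0=2 A.R1=1 D.R0=1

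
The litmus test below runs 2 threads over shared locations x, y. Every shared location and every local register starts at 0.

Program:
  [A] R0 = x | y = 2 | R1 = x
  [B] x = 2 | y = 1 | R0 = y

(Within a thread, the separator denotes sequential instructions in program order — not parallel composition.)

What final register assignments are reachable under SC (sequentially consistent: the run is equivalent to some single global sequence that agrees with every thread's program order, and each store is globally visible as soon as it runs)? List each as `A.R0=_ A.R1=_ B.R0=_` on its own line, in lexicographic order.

outcome vector order: (A.R0,A.R1,B.R0)
|SC outcomes| = 5

A.R0=0 A.R1=0 B.R0=1
A.R0=0 A.R1=2 B.R0=1
A.R0=0 A.R1=2 B.R0=2
A.R0=2 A.R1=2 B.R0=1
A.R0=2 A.R1=2 B.R0=2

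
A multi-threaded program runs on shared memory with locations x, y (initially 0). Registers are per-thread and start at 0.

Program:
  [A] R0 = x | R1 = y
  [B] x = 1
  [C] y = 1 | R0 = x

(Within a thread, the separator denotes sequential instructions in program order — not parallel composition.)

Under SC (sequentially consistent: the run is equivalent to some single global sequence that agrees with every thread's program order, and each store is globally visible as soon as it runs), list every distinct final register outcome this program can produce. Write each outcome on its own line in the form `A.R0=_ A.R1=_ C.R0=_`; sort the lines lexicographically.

A.R0=0 A.R1=0 C.R0=0
A.R0=0 A.R1=0 C.R0=1
A.R0=0 A.R1=1 C.R0=0
A.R0=0 A.R1=1 C.R0=1
A.R0=1 A.R1=0 C.R0=1
A.R0=1 A.R1=1 C.R0=0
A.R0=1 A.R1=1 C.R0=1

outcome vector order: (A.R0,A.R1,C.R0)
|SC outcomes| = 7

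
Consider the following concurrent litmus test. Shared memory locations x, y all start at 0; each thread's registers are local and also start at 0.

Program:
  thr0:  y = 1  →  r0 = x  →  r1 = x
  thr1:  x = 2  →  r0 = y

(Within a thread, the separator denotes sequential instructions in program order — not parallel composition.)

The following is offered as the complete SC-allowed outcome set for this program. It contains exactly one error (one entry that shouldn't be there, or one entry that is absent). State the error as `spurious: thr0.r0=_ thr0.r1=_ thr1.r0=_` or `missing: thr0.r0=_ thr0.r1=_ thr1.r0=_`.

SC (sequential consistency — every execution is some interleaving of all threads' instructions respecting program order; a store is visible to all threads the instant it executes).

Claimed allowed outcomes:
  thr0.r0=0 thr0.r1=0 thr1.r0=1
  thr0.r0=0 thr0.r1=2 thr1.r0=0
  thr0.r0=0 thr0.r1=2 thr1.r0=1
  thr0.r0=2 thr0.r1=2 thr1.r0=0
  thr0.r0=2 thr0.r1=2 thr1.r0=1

spurious: thr0.r0=0 thr0.r1=2 thr1.r0=0

outcome vector order: (thr0.r0,thr0.r1,thr1.r0)
under SC → (0,0,1); (0,2,1); (2,2,0); (2,2,1)
claimed∖SC = {(0,2,0)}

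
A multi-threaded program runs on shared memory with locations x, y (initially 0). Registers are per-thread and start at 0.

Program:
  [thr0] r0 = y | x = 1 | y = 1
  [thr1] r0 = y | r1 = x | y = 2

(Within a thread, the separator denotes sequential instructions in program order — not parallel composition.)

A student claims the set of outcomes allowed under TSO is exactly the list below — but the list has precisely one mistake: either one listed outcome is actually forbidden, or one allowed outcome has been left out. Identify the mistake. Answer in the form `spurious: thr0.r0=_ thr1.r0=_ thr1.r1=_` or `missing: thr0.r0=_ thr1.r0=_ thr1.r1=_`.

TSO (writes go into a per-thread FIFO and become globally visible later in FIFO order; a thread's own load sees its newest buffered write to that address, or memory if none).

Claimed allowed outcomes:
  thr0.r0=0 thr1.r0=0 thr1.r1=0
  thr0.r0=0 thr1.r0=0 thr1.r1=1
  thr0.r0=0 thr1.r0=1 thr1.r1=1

outcome vector order: (thr0.r0,thr1.r0,thr1.r1)
TSO (4): (0,0,0); (0,0,1); (0,1,1); (2,0,0)
TSO∖claimed = {(2,0,0)}

missing: thr0.r0=2 thr1.r0=0 thr1.r1=0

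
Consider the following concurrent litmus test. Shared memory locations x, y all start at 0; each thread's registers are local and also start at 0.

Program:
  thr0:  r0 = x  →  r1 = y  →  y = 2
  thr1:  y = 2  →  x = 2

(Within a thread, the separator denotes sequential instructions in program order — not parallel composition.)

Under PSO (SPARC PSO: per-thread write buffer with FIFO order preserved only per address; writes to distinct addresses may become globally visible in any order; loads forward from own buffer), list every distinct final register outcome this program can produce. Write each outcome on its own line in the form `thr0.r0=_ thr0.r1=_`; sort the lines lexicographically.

outcome vector order: (thr0.r0,thr0.r1)
|PSO outcomes| = 4

thr0.r0=0 thr0.r1=0
thr0.r0=0 thr0.r1=2
thr0.r0=2 thr0.r1=0
thr0.r0=2 thr0.r1=2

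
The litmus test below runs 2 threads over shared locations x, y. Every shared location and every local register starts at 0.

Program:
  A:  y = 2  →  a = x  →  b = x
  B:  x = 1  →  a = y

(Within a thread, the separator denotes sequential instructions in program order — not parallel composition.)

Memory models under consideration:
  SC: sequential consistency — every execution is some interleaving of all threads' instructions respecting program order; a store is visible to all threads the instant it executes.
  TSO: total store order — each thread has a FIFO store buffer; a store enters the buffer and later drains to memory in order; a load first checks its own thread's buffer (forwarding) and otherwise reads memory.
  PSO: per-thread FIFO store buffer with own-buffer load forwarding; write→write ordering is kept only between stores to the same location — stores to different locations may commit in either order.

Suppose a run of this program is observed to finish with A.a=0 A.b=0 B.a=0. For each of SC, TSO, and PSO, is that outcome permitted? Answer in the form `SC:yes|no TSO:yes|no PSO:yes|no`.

outcome vector order: (A.a,A.b,B.a)
under SC → 0/0/2, 0/1/2, 1/1/0, 1/1/2
under TSO → 0/0/0, 0/0/2, 0/1/0, 0/1/2, 1/1/0, 1/1/2
under PSO → 0/0/0, 0/0/2, 0/1/0, 0/1/2, 1/1/0, 1/1/2
target 0/0/0 ∈ {TSO,PSO}

SC:no TSO:yes PSO:yes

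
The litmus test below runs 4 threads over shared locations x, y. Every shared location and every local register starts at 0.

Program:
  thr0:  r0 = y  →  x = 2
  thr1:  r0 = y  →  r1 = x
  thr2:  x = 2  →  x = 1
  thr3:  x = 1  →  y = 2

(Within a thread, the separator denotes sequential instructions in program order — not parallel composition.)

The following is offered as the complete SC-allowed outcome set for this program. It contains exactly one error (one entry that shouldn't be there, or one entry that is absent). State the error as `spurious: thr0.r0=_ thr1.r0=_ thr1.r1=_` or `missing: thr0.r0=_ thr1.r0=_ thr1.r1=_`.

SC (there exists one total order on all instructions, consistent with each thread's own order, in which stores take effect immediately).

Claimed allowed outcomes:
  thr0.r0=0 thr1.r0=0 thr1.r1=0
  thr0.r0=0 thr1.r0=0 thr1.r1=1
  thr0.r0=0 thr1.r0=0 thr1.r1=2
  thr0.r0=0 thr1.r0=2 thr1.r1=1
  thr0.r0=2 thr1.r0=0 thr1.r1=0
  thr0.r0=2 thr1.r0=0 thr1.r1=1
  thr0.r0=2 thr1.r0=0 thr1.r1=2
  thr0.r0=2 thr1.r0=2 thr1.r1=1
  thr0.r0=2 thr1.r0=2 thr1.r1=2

outcome vector order: (thr0.r0,thr1.r0,thr1.r1)
SC: 10 outcomes — {0/0/0; 0/0/1; 0/0/2; 0/2/1; 0/2/2; 2/0/0; 2/0/1; 2/0/2; 2/2/1; 2/2/2}
SC∖claimed = {0/2/2}

missing: thr0.r0=0 thr1.r0=2 thr1.r1=2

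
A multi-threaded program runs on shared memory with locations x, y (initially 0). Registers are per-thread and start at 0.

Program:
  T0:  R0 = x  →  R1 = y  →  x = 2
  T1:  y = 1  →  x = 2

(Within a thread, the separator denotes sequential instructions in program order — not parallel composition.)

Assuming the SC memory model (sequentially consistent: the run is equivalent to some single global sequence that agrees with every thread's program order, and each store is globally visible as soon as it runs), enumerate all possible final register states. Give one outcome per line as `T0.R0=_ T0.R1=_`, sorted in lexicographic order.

T0.R0=0 T0.R1=0
T0.R0=0 T0.R1=1
T0.R0=2 T0.R1=1

outcome vector order: (T0.R0,T0.R1)
|SC outcomes| = 3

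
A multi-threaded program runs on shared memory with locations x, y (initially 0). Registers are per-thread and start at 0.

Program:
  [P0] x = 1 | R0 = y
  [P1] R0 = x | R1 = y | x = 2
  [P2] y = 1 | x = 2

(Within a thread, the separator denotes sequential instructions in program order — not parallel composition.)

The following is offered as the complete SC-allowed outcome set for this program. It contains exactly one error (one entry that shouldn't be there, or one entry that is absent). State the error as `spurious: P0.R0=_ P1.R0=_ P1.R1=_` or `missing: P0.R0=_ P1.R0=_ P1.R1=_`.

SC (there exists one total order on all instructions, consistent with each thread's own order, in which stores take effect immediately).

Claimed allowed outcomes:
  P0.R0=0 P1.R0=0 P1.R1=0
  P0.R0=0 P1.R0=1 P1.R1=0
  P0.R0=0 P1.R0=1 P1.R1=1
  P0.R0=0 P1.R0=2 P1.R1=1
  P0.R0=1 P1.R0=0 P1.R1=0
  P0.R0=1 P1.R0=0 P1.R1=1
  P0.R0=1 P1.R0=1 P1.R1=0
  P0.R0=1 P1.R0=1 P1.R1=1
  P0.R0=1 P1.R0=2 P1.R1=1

outcome vector order: (P0.R0,P1.R0,P1.R1)
SC (10): 000; 001; 010; 011; 021; 100; 101; 110; 111; 121
SC∖claimed = {001}

missing: P0.R0=0 P1.R0=0 P1.R1=1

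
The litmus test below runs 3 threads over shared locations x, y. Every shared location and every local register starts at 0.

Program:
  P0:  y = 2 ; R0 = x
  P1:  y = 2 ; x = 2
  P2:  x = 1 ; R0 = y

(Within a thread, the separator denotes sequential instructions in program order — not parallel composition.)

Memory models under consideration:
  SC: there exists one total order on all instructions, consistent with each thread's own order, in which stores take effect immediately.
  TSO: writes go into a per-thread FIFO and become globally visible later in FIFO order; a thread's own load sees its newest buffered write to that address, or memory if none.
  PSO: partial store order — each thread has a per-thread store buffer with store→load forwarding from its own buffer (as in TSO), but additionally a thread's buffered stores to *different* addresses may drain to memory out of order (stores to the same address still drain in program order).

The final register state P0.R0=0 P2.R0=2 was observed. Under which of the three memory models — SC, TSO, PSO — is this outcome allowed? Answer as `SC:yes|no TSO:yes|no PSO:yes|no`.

SC:yes TSO:yes PSO:yes

outcome vector order: (P0.R0,P2.R0)
under SC → <0 2> <1 0> <1 2> <2 0> <2 2>
under TSO → <0 0> <0 2> <1 0> <1 2> <2 0> <2 2>
under PSO → <0 0> <0 2> <1 0> <1 2> <2 0> <2 2>
target <0 2> ∈ {SC,TSO,PSO}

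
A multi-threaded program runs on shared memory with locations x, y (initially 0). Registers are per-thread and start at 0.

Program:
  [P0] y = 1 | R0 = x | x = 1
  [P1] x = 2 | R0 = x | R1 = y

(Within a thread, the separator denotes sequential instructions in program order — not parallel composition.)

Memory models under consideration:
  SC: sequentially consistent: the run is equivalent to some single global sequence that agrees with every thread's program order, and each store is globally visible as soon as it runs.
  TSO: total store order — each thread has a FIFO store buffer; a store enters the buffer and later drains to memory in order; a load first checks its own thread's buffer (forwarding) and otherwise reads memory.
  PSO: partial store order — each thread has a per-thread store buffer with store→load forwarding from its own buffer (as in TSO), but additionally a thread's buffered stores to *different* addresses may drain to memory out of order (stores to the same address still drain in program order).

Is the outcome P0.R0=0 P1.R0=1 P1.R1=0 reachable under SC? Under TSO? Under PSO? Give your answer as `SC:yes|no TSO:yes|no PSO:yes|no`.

outcome vector order: (P0.R0,P1.R0,P1.R1)
SC: 5 outcomes — {(0,1,1) (0,2,1) (2,1,1) (2,2,0) (2,2,1)}
TSO: 6 outcomes — {(0,1,1) (0,2,0) (0,2,1) (2,1,1) (2,2,0) (2,2,1)}
PSO: 8 outcomes — {(0,1,0) (0,1,1) (0,2,0) (0,2,1) (2,1,0) (2,1,1) (2,2,0) (2,2,1)}
target (0,1,0) ∈ {PSO}

SC:no TSO:no PSO:yes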